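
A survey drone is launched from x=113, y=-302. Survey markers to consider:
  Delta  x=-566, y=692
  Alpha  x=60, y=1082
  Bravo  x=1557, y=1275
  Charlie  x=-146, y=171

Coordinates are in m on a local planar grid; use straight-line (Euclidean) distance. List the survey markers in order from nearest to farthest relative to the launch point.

Charlie, Delta, Alpha, Bravo

Distances from the launch point:
Charlie x=-146, y=171: 539.3 m
Delta x=-566, y=692: 1203.8 m
Alpha x=60, y=1082: 1385.0 m
Bravo x=1557, y=1275: 2138.2 m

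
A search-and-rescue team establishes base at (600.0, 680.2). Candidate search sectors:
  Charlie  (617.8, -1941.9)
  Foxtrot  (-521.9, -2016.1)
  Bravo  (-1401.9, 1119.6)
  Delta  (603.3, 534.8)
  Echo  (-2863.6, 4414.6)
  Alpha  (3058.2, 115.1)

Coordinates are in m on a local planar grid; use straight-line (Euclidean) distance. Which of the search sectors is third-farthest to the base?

Charlie

Distance to each, sorted:
Echo: 5093.4 m
Foxtrot: 2920.4 m
Charlie: 2622.2 m
Alpha: 2522.3 m
Bravo: 2049.6 m
Delta: 145.4 m
The third-farthest is Charlie at 2622.2 m.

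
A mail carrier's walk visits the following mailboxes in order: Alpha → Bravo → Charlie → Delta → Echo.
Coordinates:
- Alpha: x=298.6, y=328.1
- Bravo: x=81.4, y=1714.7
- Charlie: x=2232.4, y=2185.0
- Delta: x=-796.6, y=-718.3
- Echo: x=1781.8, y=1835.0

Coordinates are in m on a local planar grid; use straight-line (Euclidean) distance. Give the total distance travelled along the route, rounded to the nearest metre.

Leg distances:
Alpha→Bravo: 1403.5 m  (cumulative 1403.5 m)
Bravo→Charlie: 2201.8 m  (cumulative 3605.3 m)
Charlie→Delta: 4195.7 m  (cumulative 7801.0 m)
Delta→Echo: 3628.7 m  (cumulative 11429.7 m)
Total route length ≈ 11430 m.

11430 m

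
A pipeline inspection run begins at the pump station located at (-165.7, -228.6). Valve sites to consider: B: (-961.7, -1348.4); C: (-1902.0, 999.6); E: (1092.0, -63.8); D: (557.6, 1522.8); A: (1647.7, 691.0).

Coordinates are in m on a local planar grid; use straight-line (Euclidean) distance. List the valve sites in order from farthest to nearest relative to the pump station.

C, A, D, B, E

Distance from the pump station at (-165.7, -228.6) to each:
C (-1902.0, 999.6): 2126.8 m
A (1647.7, 691.0): 2033.2 m
D (557.6, 1522.8): 1894.9 m
B (-961.7, -1348.4): 1373.9 m
E (1092.0, -63.8): 1268.5 m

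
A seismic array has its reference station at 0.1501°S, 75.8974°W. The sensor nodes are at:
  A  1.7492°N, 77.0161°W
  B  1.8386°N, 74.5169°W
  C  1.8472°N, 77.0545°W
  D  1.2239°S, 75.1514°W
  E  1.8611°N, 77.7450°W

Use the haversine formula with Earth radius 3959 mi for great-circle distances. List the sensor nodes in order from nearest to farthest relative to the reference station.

D, A, C, B, E

Distance from the reference station at 0.1501°S, 75.8974°W to each:
D 1.2239°S, 75.1514°W: 90.3 mi
A 1.7492°N, 77.0161°W: 152.3 mi
C 1.8472°N, 77.0545°W: 159.5 mi
B 1.8386°N, 74.5169°W: 167.3 mi
E 1.8611°N, 77.7450°W: 188.7 mi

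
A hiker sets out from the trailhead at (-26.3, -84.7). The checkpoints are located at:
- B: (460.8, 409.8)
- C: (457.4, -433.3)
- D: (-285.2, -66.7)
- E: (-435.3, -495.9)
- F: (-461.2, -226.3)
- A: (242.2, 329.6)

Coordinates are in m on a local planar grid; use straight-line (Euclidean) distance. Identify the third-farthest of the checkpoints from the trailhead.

E

Distance to each, sorted:
B: 694.1 m
C: 596.2 m
E: 580.0 m
A: 493.7 m
F: 457.4 m
D: 259.5 m
The third-farthest is E at 580.0 m.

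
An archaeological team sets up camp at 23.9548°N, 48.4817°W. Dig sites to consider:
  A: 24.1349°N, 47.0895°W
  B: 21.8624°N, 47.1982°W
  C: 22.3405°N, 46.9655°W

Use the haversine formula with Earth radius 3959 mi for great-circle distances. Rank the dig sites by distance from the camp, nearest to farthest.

A, C, B

Computing each great-circle distance from 23.9548°N, 48.4817°W:
A 24.1349°N, 47.0895°W: 88.7 mi
C 22.3405°N, 46.9655°W: 147.4 mi
B 21.8624°N, 47.1982°W: 166.1 mi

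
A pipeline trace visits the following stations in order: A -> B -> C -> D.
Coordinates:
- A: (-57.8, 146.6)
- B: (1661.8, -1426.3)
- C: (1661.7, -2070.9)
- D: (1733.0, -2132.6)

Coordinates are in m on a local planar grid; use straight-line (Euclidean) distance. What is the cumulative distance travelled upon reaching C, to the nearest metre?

2975 m

Leg distances:
A→B: 2330.5 m  (cumulative 2330.5 m)
B→C: 644.6 m  (cumulative 2975.1 m)
Cumulative distance at C ≈ 2975 m.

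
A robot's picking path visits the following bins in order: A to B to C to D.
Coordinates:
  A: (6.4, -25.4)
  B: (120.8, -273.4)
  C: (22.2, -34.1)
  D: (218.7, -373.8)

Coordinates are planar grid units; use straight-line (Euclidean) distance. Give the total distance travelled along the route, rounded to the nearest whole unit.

Leg distances:
A→B: 273.1  (cumulative 273.1)
B→C: 258.8  (cumulative 531.9)
C→D: 392.4  (cumulative 924.4)
Total route length ≈ 924.

924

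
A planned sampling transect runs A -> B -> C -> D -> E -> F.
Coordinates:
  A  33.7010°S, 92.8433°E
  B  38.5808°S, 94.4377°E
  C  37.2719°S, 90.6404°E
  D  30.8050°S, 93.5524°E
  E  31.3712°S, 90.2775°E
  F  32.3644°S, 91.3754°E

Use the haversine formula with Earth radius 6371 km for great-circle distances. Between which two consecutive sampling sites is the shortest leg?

E–F

Leg distances:
A→B: 561.2 km
B→C: 363.4 km
C→D: 767.4 km
D→E: 318.1 km
E→F: 151.5 km
The shortest leg is E–F at 151.5 km.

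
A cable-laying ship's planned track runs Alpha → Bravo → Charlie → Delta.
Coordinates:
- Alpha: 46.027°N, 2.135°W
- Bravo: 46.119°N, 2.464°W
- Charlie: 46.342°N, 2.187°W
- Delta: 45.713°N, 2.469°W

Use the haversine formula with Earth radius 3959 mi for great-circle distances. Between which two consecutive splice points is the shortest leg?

Alpha–Bravo

Leg distances:
Alpha→Bravo: 17.0 mi
Bravo→Charlie: 20.3 mi
Charlie→Delta: 45.5 mi
The shortest leg is Alpha–Bravo at 17.0 mi.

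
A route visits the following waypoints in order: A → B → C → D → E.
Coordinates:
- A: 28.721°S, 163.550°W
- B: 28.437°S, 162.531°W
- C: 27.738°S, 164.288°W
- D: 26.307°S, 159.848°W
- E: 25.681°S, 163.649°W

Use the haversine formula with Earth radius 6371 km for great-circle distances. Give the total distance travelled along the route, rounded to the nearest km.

1147 km

Leg distances:
A→B: 104.4 km  (cumulative 104.4 km)
B→C: 189.1 km  (cumulative 293.5 km)
C→D: 467.7 km  (cumulative 761.1 km)
D→E: 386.2 km  (cumulative 1147.3 km)
Total route length ≈ 1147 km.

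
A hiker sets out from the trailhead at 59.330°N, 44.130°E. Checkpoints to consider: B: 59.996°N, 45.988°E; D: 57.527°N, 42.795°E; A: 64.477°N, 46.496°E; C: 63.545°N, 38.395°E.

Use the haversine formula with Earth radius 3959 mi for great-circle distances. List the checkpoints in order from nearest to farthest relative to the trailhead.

Distances from the trailhead:
B 59.996°N, 45.988°E: 79.5 mi
D 57.527°N, 42.795°E: 133.6 mi
C 63.545°N, 38.395°E: 347.2 mi
A 64.477°N, 46.496°E: 363.8 mi

B, D, C, A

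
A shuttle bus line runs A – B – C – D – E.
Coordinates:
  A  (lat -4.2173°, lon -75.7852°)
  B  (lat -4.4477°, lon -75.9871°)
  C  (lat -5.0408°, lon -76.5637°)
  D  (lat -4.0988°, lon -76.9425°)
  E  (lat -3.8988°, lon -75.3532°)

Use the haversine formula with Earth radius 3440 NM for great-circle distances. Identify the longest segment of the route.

Leg distances:
A→B: 18.4 NM
B→C: 49.6 NM
C→D: 60.9 NM
D→E: 95.9 NM
The longest leg is D–E at 95.9 NM.

D–E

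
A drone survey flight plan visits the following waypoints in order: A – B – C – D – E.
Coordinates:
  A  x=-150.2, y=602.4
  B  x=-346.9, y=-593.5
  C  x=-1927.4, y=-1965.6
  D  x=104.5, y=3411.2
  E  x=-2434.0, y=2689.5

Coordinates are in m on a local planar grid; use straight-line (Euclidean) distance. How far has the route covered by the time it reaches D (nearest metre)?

Leg distances:
A→B: 1212.0 m  (cumulative 1212.0 m)
B→C: 2093.0 m  (cumulative 3305.0 m)
C→D: 5747.9 m  (cumulative 9052.9 m)
Cumulative distance at D ≈ 9053 m.

9053 m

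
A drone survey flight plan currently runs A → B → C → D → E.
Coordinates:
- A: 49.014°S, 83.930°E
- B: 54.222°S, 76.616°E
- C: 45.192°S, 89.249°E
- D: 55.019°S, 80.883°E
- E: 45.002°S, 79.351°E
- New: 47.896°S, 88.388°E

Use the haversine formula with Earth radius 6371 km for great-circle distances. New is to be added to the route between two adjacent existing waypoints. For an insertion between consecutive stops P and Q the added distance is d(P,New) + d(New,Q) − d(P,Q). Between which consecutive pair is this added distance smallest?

Added distance for inserting New between each consecutive pair:
A–B: 663.9 km
B–C: 37.7 km
C–D: 11.1 km
D–E: 590.0 km
Smallest added distance is 11.1 km, inserting between C and D.

between C and D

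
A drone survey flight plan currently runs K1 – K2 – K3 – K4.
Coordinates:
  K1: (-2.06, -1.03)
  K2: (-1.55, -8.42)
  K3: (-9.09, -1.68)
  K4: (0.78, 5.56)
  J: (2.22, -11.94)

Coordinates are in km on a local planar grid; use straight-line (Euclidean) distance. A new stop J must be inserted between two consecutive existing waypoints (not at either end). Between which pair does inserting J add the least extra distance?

between K1 and K2

Added distance for inserting J between each consecutive pair:
K1–K2: 9.5 km
K2–K3: 10.3 km
K3–K4: 20.6 km
Smallest added distance is 9.5 km, inserting between K1 and K2.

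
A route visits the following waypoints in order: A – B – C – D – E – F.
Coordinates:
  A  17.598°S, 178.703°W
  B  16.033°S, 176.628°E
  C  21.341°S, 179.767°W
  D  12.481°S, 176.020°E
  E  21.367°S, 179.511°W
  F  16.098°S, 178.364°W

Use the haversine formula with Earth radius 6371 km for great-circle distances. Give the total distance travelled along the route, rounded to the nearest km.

Leg distances:
A→B: 526.5 km  (cumulative 526.5 km)
B→C: 701.7 km  (cumulative 1228.2 km)
C→D: 1082.1 km  (cumulative 2310.4 km)
D→E: 1096.2 km  (cumulative 3406.6 km)
E→F: 598.2 km  (cumulative 4004.8 km)
Total route length ≈ 4005 km.

4005 km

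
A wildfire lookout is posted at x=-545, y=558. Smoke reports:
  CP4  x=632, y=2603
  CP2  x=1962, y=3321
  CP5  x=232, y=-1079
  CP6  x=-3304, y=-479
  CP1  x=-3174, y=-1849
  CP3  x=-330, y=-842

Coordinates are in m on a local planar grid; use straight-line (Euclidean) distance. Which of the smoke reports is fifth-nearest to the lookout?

Distance to each, sorted:
CP3: 1416.4 m
CP5: 1812.0 m
CP4: 2359.5 m
CP6: 2947.4 m
CP1: 3564.4 m
CP2: 3730.8 m
The fifth-nearest is CP1 at 3564.4 m.

CP1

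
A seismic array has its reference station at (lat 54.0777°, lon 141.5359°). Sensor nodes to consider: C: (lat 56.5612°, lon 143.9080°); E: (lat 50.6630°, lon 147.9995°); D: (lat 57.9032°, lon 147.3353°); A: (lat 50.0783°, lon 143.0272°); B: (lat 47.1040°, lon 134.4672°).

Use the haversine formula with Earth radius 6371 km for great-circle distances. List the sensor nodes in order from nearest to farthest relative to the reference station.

C, A, D, E, B

Computing each great-circle distance from (lat 54.0777°, lon 141.5359°):
C (lat 56.5612°, lon 143.9080°): 314.3 km
A (lat 50.0783°, lon 143.0272°): 456.2 km
D (lat 57.9032°, lon 147.3353°): 557.3 km
E (lat 50.6630°, lon 147.9995°): 579.9 km
B (lat 47.1040°, lon 134.4672°): 921.1 km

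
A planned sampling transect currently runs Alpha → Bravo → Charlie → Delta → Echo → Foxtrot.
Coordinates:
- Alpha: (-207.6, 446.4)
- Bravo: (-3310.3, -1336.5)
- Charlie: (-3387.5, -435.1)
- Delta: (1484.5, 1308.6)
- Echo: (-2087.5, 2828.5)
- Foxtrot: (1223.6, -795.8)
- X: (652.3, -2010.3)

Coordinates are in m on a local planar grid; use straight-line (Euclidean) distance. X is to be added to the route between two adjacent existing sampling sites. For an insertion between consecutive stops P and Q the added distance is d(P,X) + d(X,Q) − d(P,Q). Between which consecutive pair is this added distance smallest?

between Echo and Foxtrot

Added distance for inserting X between each consecutive pair:
Alpha–Bravo: 3043.8 m
Bravo–Charlie: 7450.8 m
Charlie–Delta: 2583.0 m
Delta–Echo: 5100.3 m
Echo–Foxtrot: 1993.7 m
Smallest added distance is 1993.7 m, inserting between Echo and Foxtrot.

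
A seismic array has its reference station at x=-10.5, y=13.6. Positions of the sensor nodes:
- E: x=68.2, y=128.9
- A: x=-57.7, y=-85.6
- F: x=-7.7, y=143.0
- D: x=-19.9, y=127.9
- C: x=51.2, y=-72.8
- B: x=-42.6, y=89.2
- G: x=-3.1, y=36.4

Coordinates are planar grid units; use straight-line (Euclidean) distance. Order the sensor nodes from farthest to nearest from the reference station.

Computing each straight-line distance from x=-10.5, y=13.6:
E x=68.2, y=128.9: 139.6
F x=-7.7, y=143.0: 129.4
D x=-19.9, y=127.9: 114.7
A x=-57.7, y=-85.6: 109.9
C x=51.2, y=-72.8: 106.2
B x=-42.6, y=89.2: 82.1
G x=-3.1, y=36.4: 24.0

E, F, D, A, C, B, G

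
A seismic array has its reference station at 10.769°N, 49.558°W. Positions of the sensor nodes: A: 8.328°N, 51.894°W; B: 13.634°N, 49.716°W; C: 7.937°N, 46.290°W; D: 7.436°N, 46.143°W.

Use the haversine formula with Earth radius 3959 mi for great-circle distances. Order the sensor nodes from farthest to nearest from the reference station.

Computing each great-circle distance from 10.769°N, 49.558°W:
D 7.436°N, 46.143°W: 327.6 mi
C 7.937°N, 46.290°W: 296.5 mi
A 8.328°N, 51.894°W: 231.9 mi
B 13.634°N, 49.716°W: 198.3 mi

D, C, A, B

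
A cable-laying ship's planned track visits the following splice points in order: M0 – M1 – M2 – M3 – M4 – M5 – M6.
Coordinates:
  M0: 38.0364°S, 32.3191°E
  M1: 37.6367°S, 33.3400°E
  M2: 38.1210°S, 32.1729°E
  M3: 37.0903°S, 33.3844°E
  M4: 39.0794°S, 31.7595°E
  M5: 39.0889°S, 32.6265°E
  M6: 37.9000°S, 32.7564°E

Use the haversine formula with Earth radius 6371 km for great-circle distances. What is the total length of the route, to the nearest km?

843 km

Leg distances:
M0→M1: 100.1 km  (cumulative 100.1 km)
M1→M2: 115.7 km  (cumulative 215.8 km)
M2→M3: 156.6 km  (cumulative 372.4 km)
M3→M4: 262.9 km  (cumulative 635.3 km)
M4→M5: 74.8 km  (cumulative 710.2 km)
M5→M6: 132.7 km  (cumulative 842.9 km)
Total route length ≈ 843 km.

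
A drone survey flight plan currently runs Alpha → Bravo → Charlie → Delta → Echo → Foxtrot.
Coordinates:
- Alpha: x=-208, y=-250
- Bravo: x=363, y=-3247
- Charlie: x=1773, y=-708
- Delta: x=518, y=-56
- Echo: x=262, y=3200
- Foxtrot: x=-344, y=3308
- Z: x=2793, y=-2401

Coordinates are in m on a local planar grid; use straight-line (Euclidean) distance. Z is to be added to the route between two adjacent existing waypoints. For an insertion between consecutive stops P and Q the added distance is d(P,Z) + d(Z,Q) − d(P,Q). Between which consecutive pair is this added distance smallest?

Added distance for inserting Z between each consecutive pair:
Alpha–Bravo: 3214.4 m
Bravo–Charlie: 1645.3 m
Charlie–Delta: 3829.5 m
Delta–Echo: 6147.5 m
Echo–Foxtrot: 12044.9 m
Smallest added distance is 1645.3 m, inserting between Bravo and Charlie.

between Bravo and Charlie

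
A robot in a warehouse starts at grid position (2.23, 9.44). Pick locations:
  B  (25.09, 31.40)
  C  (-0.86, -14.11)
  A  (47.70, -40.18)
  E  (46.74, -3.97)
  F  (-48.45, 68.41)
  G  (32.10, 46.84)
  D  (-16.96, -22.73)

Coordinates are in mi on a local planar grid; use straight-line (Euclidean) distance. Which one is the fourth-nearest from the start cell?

Distances from the start cell ((2.23, 9.44)):
C: 23.8 mi
B: 31.7 mi
D: 37.5 mi
E: 46.5 mi
G: 47.9 mi
A: 67.3 mi
F: 77.8 mi
The fourth-nearest is E at 46.5 mi.

E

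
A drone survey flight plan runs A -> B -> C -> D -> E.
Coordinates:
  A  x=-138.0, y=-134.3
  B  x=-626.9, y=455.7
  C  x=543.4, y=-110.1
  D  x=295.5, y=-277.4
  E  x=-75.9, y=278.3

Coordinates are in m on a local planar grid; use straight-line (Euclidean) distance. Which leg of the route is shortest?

C–D

Leg distances:
A→B: 766.2 m
B→C: 1299.9 m
C→D: 299.1 m
D→E: 668.4 m
The shortest leg is C–D at 299.1 m.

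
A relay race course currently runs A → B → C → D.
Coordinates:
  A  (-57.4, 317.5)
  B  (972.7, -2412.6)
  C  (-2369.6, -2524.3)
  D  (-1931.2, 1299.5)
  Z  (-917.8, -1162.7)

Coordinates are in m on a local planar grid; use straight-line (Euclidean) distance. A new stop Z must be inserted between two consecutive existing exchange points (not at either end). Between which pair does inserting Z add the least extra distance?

Added distance for inserting Z between each consecutive pair:
A–B: 1060.5 m
B–C: 912.6 m
C–D: 804.1 m
Smallest added distance is 804.1 m, inserting between C and D.

between C and D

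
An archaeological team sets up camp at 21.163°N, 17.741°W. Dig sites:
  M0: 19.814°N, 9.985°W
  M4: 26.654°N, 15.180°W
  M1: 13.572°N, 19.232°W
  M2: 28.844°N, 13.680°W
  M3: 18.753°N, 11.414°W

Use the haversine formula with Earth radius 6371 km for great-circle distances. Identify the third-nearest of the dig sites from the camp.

M0

Distances from the camp (21.163°N, 17.741°W):
M4: 663.7 km
M3: 713.4 km
M0: 821.6 km
M1: 858.8 km
M2: 946.8 km
The third-nearest is M0 at 821.6 km.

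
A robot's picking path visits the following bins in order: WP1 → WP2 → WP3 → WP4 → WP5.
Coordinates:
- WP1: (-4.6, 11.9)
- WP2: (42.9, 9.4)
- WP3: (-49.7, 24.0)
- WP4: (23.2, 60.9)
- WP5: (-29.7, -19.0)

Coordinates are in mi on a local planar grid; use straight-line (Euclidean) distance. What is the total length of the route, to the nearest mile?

319 mi

Leg distances:
WP1→WP2: 47.6 mi  (cumulative 47.6 mi)
WP2→WP3: 93.7 mi  (cumulative 141.3 mi)
WP3→WP4: 81.7 mi  (cumulative 223.0 mi)
WP4→WP5: 95.8 mi  (cumulative 318.8 mi)
Total route length ≈ 319 mi.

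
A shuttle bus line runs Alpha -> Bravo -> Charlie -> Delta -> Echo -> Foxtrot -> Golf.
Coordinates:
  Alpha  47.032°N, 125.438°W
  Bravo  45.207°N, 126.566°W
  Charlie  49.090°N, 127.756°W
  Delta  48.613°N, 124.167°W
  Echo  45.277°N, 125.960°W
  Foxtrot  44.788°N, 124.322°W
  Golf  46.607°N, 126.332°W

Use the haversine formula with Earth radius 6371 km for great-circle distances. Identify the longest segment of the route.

Bravo–Charlie

Leg distances:
Alpha→Bravo: 220.8 km
Bravo→Charlie: 441.0 km
Charlie→Delta: 267.9 km
Delta→Echo: 395.1 km
Echo→Foxtrot: 139.7 km
Foxtrot→Golf: 255.5 km
The longest leg is Bravo–Charlie at 441.0 km.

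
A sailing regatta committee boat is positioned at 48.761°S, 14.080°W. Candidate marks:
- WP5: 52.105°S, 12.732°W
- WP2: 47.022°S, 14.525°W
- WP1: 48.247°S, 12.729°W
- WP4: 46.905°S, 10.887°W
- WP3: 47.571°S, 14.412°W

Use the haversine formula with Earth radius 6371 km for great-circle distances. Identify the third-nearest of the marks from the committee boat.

WP2

Distance to each, sorted:
WP1: 114.8 km
WP3: 134.6 km
WP2: 196.2 km
WP4: 315.2 km
WP5: 383.9 km
The third-nearest is WP2 at 196.2 km.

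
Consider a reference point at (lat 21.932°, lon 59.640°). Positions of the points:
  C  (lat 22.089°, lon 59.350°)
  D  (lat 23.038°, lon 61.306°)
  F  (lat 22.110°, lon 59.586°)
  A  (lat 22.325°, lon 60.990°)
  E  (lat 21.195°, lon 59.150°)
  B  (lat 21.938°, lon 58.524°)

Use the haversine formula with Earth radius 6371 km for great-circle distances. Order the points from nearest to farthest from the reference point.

F, C, E, B, A, D

Computing each great-circle distance from (lat 21.932°, lon 59.640°):
F (lat 22.110°, lon 59.586°): 20.6 km
C (lat 22.089°, lon 59.350°): 34.6 km
E (lat 21.195°, lon 59.150°): 96.4 km
B (lat 21.938°, lon 58.524°): 115.1 km
A (lat 22.325°, lon 60.990°): 145.8 km
D (lat 23.038°, lon 61.306°): 210.8 km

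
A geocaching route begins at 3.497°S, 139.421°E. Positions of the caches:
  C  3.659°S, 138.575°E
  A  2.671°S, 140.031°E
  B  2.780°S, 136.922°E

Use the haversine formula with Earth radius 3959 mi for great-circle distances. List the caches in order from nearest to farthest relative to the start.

C, A, B

Computing each great-circle distance from 3.497°S, 139.421°E:
C 3.659°S, 138.575°E: 59.4 mi
A 2.671°S, 140.031°E: 70.9 mi
B 2.780°S, 136.922°E: 179.4 mi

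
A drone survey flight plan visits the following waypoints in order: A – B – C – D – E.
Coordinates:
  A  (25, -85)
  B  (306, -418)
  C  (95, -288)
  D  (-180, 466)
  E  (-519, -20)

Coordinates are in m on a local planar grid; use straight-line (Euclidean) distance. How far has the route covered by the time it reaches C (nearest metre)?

684 m

Leg distances:
A→B: 435.7 m  (cumulative 435.7 m)
B→C: 247.8 m  (cumulative 683.6 m)
Cumulative distance at C ≈ 684 m.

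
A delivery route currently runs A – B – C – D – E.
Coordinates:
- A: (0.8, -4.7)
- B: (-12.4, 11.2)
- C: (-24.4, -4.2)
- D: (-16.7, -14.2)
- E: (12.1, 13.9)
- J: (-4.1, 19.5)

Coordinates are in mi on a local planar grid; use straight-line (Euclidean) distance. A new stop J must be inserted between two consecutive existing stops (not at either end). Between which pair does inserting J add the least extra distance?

Added distance for inserting J between each consecutive pair:
A–B: 15.8 mi
B–C: 23.4 mi
C–D: 54.6 mi
D–E: 12.9 mi
Smallest added distance is 12.9 mi, inserting between D and E.

between D and E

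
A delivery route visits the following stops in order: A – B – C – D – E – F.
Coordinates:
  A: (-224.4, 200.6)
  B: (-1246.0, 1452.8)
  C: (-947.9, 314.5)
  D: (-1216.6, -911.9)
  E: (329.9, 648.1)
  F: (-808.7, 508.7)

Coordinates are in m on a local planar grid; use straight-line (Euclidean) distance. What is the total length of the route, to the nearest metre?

7392 m

Leg distances:
A→B: 1616.1 m  (cumulative 1616.1 m)
B→C: 1176.7 m  (cumulative 2792.8 m)
C→D: 1255.5 m  (cumulative 4048.2 m)
D→E: 2196.6 m  (cumulative 6244.9 m)
E→F: 1147.1 m  (cumulative 7392.0 m)
Total route length ≈ 7392 m.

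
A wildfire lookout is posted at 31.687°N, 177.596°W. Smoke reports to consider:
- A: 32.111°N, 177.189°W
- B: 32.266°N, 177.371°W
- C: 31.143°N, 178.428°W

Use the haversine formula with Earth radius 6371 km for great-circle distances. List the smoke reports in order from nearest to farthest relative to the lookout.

Distances from the lookout:
A 32.111°N, 177.189°W: 60.8 km
B 32.266°N, 177.371°W: 67.8 km
C 31.143°N, 178.428°W: 99.5 km

A, B, C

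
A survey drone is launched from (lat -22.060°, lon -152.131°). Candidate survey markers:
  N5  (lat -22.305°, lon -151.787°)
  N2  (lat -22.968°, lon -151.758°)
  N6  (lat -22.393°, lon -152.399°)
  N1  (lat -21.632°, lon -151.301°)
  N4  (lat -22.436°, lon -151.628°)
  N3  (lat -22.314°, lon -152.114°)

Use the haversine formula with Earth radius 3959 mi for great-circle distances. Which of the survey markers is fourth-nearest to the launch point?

N4

Distance to each, sorted:
N3: 17.6 mi
N5: 27.8 mi
N6: 28.7 mi
N4: 41.3 mi
N1: 60.9 mi
N2: 67.1 mi
The fourth-nearest is N4 at 41.3 mi.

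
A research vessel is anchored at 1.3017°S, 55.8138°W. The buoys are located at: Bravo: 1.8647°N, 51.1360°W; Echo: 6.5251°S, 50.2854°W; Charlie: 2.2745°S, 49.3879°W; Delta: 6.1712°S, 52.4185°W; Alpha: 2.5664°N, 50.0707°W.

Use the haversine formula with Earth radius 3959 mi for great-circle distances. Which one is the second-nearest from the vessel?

Delta

Distance to each, sorted:
Bravo: 390.3 mi
Delta: 409.9 mi
Charlie: 448.9 mi
Alpha: 478.4 mi
Echo: 524.8 mi
The second-nearest is Delta at 409.9 mi.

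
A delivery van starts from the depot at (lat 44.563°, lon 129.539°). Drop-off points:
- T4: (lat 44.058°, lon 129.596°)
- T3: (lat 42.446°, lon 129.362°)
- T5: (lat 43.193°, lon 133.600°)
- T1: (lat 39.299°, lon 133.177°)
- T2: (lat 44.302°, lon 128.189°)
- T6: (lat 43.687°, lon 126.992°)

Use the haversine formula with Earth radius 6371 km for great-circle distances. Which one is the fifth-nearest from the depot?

T5

Distance to each, sorted:
T4: 56.3 km
T2: 111.0 km
T6: 225.4 km
T3: 235.8 km
T5: 359.3 km
T1: 658.0 km
The fifth-nearest is T5 at 359.3 km.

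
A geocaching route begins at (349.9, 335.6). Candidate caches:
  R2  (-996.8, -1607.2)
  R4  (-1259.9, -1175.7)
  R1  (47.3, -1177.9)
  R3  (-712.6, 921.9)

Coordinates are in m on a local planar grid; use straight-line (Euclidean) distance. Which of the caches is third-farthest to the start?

Distance to each, sorted:
R2: 2363.9 m
R4: 2208.0 m
R1: 1543.5 m
R3: 1213.5 m
The third-farthest is R1 at 1543.5 m.

R1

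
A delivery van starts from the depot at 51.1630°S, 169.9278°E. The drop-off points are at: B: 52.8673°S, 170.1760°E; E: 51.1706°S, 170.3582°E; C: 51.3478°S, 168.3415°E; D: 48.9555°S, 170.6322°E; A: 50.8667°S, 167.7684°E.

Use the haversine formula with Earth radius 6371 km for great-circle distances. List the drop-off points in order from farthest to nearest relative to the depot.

D, B, A, C, E

Computing each great-circle distance from 51.1630°S, 169.9278°E:
D 48.9555°S, 170.6322°E: 250.6 km
B 52.8673°S, 170.1760°E: 190.3 km
A 50.8667°S, 167.7684°E: 154.6 km
C 51.3478°S, 168.3415°E: 112.3 km
E 51.1706°S, 170.3582°E: 30.0 km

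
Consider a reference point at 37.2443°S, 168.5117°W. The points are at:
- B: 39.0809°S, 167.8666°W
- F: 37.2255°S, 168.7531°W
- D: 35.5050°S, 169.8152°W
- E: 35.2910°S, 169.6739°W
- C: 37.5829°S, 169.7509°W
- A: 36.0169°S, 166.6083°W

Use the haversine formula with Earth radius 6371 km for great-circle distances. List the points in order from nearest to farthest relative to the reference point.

Computing each great-circle distance from 37.2443°S, 168.5117°W:
F 37.2255°S, 168.7531°W: 21.5 km
C 37.5829°S, 169.7509°W: 115.7 km
B 39.0809°S, 167.8666°W: 211.9 km
A 36.0169°S, 166.6083°W: 217.9 km
D 35.5050°S, 169.8152°W: 225.9 km
E 35.2910°S, 169.6739°W: 240.9 km

F, C, B, A, D, E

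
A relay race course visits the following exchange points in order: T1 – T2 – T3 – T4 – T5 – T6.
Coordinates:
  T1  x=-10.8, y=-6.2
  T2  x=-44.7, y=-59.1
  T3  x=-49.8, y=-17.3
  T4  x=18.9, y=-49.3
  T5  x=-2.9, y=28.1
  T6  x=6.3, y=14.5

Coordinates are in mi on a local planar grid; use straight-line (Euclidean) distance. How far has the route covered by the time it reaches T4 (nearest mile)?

Leg distances:
T1→T2: 62.8 mi  (cumulative 62.8 mi)
T2→T3: 42.1 mi  (cumulative 104.9 mi)
T3→T4: 75.8 mi  (cumulative 180.7 mi)
Cumulative distance at T4 ≈ 181 mi.

181 mi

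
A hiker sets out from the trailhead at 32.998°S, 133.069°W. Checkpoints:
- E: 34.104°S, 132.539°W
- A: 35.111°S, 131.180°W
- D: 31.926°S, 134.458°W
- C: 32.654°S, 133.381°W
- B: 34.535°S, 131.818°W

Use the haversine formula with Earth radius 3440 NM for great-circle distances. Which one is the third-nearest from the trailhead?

D

Distances from the trailhead (32.998°S, 133.069°W):
C: 26.0 NM
E: 71.5 NM
D: 95.4 NM
B: 111.4 NM
A: 157.9 NM
The third-nearest is D at 95.4 NM.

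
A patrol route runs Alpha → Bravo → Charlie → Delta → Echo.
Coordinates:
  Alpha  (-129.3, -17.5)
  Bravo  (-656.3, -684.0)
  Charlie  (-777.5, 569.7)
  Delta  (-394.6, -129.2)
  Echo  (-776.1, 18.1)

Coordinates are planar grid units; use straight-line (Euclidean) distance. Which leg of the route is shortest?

Leg distances:
Alpha→Bravo: 849.7
Bravo→Charlie: 1259.5
Charlie→Delta: 796.9
Delta→Echo: 408.9
The shortest leg is Delta–Echo at 408.9.

Delta–Echo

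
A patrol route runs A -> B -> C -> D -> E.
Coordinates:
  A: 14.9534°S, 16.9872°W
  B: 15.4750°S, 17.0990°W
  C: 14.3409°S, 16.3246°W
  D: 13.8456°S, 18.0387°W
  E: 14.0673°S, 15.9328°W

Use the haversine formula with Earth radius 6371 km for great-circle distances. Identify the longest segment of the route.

Leg distances:
A→B: 59.2 km
B→C: 151.1 km
C→D: 192.9 km
D→E: 228.6 km
The longest leg is D–E at 228.6 km.

D–E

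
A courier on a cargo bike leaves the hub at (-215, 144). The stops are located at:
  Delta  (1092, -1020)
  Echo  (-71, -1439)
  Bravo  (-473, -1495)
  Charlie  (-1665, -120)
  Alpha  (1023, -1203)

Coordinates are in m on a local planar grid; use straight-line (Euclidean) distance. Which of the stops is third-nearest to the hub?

Distances from the hub ((-215, 144)):
Charlie: 1473.8 m
Echo: 1589.5 m
Bravo: 1659.2 m
Delta: 1750.2 m
Alpha: 1829.5 m
The third-nearest is Bravo at 1659.2 m.

Bravo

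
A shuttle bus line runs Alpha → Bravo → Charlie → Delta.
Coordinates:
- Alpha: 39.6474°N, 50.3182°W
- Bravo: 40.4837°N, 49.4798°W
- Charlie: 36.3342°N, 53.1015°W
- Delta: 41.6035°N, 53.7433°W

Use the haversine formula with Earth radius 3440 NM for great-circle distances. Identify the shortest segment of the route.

Leg distances:
Alpha→Bravo: 63.3 NM
Bravo→Charlie: 301.8 NM
Charlie→Delta: 317.8 NM
The shortest leg is Alpha–Bravo at 63.3 NM.

Alpha–Bravo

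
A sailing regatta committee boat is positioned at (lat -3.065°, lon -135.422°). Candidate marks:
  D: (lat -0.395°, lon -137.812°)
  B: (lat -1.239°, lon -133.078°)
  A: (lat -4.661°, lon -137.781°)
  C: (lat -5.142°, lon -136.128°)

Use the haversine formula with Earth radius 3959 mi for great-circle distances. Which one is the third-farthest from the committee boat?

A

Distance to each, sorted:
D: 247.5 mi
B: 205.2 mi
A: 196.5 mi
C: 151.5 mi
The third-farthest is A at 196.5 mi.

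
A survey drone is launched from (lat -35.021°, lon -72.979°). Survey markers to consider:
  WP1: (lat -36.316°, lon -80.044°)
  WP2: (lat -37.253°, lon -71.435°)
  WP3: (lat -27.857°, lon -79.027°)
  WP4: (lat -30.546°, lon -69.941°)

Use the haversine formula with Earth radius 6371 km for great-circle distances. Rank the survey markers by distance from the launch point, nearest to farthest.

Distance from the launch point at (lat -35.021°, lon -72.979°) to each:
WP2 (lat -37.253°, lon -71.435°): 284.3 km
WP4 (lat -30.546°, lon -69.941°): 572.9 km
WP1 (lat -36.316°, lon -80.044°): 654.1 km
WP3 (lat -27.857°, lon -79.027°): 981.2 km

WP2, WP4, WP1, WP3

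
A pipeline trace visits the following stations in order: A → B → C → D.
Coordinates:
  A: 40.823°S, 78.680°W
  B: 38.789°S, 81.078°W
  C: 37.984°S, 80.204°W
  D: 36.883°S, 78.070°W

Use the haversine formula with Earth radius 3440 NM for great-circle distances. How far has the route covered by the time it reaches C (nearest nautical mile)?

Leg distances:
A→B: 164.7 NM  (cumulative 164.7 NM)
B→C: 63.5 NM  (cumulative 228.2 NM)
Cumulative distance at C ≈ 228 NM.

228 NM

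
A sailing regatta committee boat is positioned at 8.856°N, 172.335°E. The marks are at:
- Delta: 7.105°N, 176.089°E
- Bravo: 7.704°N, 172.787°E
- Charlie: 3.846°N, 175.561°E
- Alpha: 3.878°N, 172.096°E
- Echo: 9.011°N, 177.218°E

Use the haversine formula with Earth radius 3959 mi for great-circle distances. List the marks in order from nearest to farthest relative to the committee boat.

Bravo, Delta, Echo, Alpha, Charlie

Distances from the committee boat:
Bravo 7.704°N, 172.787°E: 85.4 mi
Delta 7.105°N, 176.089°E: 283.9 mi
Echo 9.011°N, 177.218°E: 333.5 mi
Alpha 3.878°N, 172.096°E: 344.4 mi
Charlie 3.846°N, 175.561°E: 411.0 mi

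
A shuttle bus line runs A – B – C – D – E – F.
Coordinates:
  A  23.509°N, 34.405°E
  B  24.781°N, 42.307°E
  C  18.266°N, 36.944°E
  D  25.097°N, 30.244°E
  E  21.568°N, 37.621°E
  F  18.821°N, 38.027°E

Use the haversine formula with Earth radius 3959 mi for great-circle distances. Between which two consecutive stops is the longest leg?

C–D

Leg distances:
A→B: 505.9 mi
B→C: 566.8 mi
C→D: 638.4 mi
D→E: 527.6 mi
E→F: 191.6 mi
The longest leg is C–D at 638.4 mi.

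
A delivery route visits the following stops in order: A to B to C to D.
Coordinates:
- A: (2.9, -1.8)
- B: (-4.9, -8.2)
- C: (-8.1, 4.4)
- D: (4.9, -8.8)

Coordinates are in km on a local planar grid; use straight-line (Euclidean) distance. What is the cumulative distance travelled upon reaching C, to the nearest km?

23 km

Leg distances:
A→B: 10.1 km  (cumulative 10.1 km)
B→C: 13.0 km  (cumulative 23.1 km)
Cumulative distance at C ≈ 23 km.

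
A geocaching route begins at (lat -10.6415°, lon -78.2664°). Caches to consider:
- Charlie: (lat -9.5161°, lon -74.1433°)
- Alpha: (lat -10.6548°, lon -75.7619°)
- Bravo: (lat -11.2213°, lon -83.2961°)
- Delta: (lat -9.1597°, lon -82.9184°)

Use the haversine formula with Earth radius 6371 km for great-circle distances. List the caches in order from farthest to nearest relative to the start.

Computing each great-circle distance from (lat -10.6415°, lon -78.2664°):
Bravo (lat -11.2213°, lon -83.2961°): 552.9 km
Delta (lat -9.1597°, lon -82.9184°): 535.5 km
Charlie (lat -9.5161°, lon -74.1433°): 468.4 km
Alpha (lat -10.6548°, lon -75.7619°): 273.7 km

Bravo, Delta, Charlie, Alpha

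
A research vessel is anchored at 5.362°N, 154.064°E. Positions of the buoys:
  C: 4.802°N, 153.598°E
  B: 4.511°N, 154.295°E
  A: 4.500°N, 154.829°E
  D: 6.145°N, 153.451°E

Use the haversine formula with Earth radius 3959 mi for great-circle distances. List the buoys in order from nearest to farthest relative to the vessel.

Distance from the vessel at 5.362°N, 154.064°E to each:
C 4.802°N, 153.598°E: 50.3 mi
B 4.511°N, 154.295°E: 60.9 mi
D 6.145°N, 153.451°E: 68.6 mi
A 4.500°N, 154.829°E: 79.5 mi

C, B, D, A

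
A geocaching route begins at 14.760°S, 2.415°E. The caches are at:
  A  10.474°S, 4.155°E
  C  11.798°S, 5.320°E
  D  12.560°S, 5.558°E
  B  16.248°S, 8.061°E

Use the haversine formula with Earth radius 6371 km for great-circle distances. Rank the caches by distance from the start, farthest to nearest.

Distances from the start:
B 16.248°S, 8.061°E: 627.1 km
A 10.474°S, 4.155°E: 512.6 km
C 11.798°S, 5.320°E: 455.3 km
D 12.560°S, 5.558°E: 418.5 km

B, A, C, D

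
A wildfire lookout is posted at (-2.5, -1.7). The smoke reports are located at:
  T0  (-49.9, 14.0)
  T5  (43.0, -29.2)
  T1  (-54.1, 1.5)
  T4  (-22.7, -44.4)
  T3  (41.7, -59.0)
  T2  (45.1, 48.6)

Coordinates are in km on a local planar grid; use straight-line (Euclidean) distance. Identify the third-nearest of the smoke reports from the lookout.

Distance to each, sorted:
T4: 47.2 km
T0: 49.9 km
T1: 51.7 km
T5: 53.2 km
T2: 69.3 km
T3: 72.4 km
The third-nearest is T1 at 51.7 km.

T1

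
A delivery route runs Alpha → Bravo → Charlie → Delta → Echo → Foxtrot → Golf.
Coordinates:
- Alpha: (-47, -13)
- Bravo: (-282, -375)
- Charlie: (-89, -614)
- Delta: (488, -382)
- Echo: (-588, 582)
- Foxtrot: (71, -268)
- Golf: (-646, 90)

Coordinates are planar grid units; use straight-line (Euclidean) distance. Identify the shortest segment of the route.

Bravo–Charlie

Leg distances:
Alpha→Bravo: 431.6
Bravo→Charlie: 307.2
Charlie→Delta: 621.9
Delta→Echo: 1444.7
Echo→Foxtrot: 1075.5
Foxtrot→Golf: 801.4
The shortest leg is Bravo–Charlie at 307.2.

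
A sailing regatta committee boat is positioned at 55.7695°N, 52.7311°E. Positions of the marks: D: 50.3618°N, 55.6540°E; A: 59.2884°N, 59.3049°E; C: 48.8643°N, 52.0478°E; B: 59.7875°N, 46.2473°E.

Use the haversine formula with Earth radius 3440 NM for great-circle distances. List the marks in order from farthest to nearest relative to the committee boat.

C, D, B, A

Distances from the committee boat:
C 48.8643°N, 52.0478°E: 415.3 NM
D 50.3618°N, 55.6540°E: 341.3 NM
B 59.7875°N, 46.2473°E: 318.0 NM
A 59.2884°N, 59.3049°E: 299.0 NM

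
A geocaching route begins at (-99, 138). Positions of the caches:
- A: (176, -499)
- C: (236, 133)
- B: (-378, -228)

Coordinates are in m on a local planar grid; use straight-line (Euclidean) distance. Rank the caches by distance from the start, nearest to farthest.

Distance from the start at (-99, 138) to each:
C (236, 133): 335.0 m
B (-378, -228): 460.2 m
A (176, -499): 693.8 m

C, B, A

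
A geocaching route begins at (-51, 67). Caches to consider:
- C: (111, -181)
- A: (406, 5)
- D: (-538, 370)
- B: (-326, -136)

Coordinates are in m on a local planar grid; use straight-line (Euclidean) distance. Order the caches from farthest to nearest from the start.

Distance from the start at (-51, 67) to each:
D (-538, 370): 573.6 m
A (406, 5): 461.2 m
B (-326, -136): 341.8 m
C (111, -181): 296.2 m

D, A, B, C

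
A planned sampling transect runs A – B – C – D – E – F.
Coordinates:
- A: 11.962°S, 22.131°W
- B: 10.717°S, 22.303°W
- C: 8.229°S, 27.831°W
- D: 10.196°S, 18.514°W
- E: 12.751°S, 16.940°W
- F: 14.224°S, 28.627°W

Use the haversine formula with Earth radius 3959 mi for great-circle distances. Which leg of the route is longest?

E–F

Leg distances:
A→B: 86.8 mi
B→C: 414.1 mi
C→D: 649.8 mi
D→E: 206.2 mi
E→F: 791.7 mi
The longest leg is E–F at 791.7 mi.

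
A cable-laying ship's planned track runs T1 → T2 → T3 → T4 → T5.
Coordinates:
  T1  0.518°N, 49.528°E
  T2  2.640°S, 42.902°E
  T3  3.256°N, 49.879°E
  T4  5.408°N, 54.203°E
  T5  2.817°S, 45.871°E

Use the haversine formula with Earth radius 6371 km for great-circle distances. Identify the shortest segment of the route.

T3–T4

Leg distances:
T1→T2: 816.0 km
T2→T3: 1015.5 km
T3→T4: 535.8 km
T4→T5: 1301.1 km
The shortest leg is T3–T4 at 535.8 km.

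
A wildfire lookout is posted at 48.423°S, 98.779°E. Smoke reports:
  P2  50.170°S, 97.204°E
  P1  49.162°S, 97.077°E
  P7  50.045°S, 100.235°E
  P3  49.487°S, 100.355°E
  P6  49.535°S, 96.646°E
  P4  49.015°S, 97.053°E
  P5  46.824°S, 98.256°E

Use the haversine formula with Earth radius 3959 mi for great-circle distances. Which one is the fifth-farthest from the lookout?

P3

Distances from the lookout (48.423°S, 98.779°E):
P2: 140.0 mi
P7: 129.9 mi
P6: 123.5 mi
P5: 113.1 mi
P3: 102.6 mi
P1: 92.8 mi
P4: 88.7 mi
The fifth-farthest is P3 at 102.6 mi.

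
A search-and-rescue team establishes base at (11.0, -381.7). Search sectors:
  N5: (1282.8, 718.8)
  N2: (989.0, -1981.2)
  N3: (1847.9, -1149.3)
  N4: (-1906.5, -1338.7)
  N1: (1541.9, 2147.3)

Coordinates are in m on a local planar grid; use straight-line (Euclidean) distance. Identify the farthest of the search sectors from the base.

Distance to each, sorted:
N1: 2956.3 m
N4: 2143.0 m
N3: 1990.8 m
N2: 1874.8 m
N5: 1681.8 m
The farthest is N1 at 2956.3 m.

N1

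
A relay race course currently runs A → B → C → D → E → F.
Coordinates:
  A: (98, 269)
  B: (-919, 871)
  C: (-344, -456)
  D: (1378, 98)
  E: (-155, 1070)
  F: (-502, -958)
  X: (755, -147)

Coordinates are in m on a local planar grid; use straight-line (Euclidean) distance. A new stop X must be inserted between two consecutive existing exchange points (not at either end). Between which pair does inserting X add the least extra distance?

Added distance for inserting X between each consecutive pair:
A–B: 1555.0 m
B–C: 1654.6 m
C–D: 2.1 m
D–E: 373.9 m
E–F: 958.0 m
Smallest added distance is 2.1 m, inserting between C and D.

between C and D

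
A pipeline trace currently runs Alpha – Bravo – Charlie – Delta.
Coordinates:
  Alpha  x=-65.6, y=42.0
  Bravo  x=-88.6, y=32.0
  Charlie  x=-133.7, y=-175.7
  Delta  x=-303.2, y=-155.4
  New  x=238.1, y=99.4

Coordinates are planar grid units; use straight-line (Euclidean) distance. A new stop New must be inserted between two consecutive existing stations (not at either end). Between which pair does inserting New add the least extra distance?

Added distance for inserting New between each consecutive pair:
Alpha–Bravo: 617.6
Bravo–Charlie: 583.5
Charlie–Delta: 890.1
Smallest added distance is 583.5, inserting between Bravo and Charlie.

between Bravo and Charlie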